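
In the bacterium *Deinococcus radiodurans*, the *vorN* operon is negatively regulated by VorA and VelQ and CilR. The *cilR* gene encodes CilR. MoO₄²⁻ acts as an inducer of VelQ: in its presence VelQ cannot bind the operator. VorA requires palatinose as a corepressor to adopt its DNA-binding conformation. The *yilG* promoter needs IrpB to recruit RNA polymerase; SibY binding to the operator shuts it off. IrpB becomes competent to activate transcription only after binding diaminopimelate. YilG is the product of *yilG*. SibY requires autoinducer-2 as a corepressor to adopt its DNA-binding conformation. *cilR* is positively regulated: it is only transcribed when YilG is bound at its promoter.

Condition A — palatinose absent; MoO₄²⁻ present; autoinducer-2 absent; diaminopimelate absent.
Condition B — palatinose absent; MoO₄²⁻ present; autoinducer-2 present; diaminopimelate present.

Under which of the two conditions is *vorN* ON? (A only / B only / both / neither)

both

Condition A:
Palatinose is absent, so VorA is inactive.
MoO₄²⁻ is present, so VelQ is inactive.
Autoinducer-2 is absent, so SibY is inactive.
Diaminopimelate is absent, so IrpB is inactive.
Required activator IrpB is absent, so *yilG* is not transcribed.
So YilG is not produced.
Required activator YilG is absent, so *cilR* is not transcribed.
So CilR is not produced.
With no repressor bound, *vorN* is transcribed.
→ *vorN* is ON in A.
Condition B:
Palatinose is absent, so VorA is inactive.
MoO₄²⁻ is present, so VelQ is inactive.
Autoinducer-2 is present, so SibY is active.
Diaminopimelate is present, so IrpB is active.
With repressor SibY bound, *yilG* is not transcribed.
So YilG is not produced.
Required activator YilG is absent, so *cilR* is not transcribed.
So CilR is not produced.
With no repressor bound, *vorN* is transcribed.
→ *vorN* is ON in B.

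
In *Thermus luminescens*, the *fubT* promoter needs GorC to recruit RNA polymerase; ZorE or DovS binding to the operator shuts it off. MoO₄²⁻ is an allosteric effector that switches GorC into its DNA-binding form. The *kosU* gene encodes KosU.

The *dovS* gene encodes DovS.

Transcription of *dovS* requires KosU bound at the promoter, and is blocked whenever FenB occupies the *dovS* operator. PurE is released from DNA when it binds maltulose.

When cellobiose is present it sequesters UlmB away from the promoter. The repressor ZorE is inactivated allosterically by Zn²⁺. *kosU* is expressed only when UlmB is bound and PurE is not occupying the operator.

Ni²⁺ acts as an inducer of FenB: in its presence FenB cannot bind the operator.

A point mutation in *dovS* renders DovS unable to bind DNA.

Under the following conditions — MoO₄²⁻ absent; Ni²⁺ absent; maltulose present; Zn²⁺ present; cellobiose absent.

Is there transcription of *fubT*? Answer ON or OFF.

OFF

Zn²⁺ is present, so ZorE is inactive.
DovS is non-functional in this strain, so it has no effect.
MoO₄²⁻ is absent, so GorC is inactive.
Required activator GorC is absent, so *fubT* is not transcribed.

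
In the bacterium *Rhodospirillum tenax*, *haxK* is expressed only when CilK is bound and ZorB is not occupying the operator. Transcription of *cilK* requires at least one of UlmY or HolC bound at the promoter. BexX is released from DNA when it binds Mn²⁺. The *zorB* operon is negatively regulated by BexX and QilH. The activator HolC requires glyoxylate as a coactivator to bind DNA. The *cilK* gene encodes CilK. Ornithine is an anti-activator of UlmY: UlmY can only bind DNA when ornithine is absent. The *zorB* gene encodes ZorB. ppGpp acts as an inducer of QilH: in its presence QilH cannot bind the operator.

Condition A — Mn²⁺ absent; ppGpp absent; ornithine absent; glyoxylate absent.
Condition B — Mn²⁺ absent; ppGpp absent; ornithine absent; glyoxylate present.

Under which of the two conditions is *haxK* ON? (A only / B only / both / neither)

Condition A:
Mn²⁺ is absent, so BexX is active.
ppGpp is absent, so QilH is active.
With repressor BexX bound, *zorB* is not transcribed.
So ZorB is not produced.
Ornithine is absent, so UlmY is active.
Glyoxylate is absent, so HolC is inactive.
Activator UlmY is present, so *cilK* is transcribed.
So CilK is produced and active.
No repressor is bound and CilK is active, so *haxK* is transcribed.
→ *haxK* is ON in A.
Condition B:
Mn²⁺ is absent, so BexX is active.
ppGpp is absent, so QilH is active.
With repressor BexX bound, *zorB* is not transcribed.
So ZorB is not produced.
Ornithine is absent, so UlmY is active.
Glyoxylate is present, so HolC is active.
Activator UlmY is present, so *cilK* is transcribed.
So CilK is produced and active.
No repressor is bound and CilK is active, so *haxK* is transcribed.
→ *haxK* is ON in B.

both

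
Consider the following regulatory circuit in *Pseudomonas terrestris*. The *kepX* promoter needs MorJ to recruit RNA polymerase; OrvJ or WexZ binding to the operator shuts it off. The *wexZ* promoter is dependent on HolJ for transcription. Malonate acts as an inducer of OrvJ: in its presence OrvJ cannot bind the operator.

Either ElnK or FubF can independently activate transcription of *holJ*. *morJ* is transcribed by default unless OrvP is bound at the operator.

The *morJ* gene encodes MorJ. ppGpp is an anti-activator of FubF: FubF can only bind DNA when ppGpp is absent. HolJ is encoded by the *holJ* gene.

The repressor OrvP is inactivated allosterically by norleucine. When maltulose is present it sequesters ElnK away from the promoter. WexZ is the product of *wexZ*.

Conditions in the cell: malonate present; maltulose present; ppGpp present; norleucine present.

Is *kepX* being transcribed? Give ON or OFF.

ON

Malonate is present, so OrvJ is inactive.
Norleucine is present, so OrvP is inactive.
With no repressor bound, *morJ* is transcribed.
So MorJ is produced and active.
Maltulose is present, so ElnK is inactive.
ppGpp is present, so FubF is inactive.
No activator is available at the *holJ* promoter, so *holJ* is not transcribed.
So HolJ is not produced.
Required activator HolJ is absent, so *wexZ* is not transcribed.
So WexZ is not produced.
No repressor is bound and MorJ is active, so *kepX* is transcribed.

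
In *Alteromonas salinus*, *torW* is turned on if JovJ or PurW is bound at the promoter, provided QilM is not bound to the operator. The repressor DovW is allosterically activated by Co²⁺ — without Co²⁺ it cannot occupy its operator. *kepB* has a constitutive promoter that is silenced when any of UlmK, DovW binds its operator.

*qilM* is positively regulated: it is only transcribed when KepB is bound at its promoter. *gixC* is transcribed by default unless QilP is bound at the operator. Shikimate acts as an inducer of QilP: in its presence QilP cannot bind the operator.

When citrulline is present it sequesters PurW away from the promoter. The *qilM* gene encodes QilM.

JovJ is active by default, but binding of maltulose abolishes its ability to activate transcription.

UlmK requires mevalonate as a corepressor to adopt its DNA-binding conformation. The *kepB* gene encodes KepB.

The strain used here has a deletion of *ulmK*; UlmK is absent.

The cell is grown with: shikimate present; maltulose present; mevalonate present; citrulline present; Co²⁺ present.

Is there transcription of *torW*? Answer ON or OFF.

Maltulose is present, so JovJ is inactive.
Citrulline is present, so PurW is inactive.
UlmK is non-functional in this strain, so it has no effect.
Co²⁺ is present, so DovW is active.
With repressor DovW bound, *kepB* is not transcribed.
So KepB is not produced.
Required activator KepB is absent, so *qilM* is not transcribed.
So QilM is not produced.
No activator is available at the *torW* promoter, so *torW* is not transcribed.

OFF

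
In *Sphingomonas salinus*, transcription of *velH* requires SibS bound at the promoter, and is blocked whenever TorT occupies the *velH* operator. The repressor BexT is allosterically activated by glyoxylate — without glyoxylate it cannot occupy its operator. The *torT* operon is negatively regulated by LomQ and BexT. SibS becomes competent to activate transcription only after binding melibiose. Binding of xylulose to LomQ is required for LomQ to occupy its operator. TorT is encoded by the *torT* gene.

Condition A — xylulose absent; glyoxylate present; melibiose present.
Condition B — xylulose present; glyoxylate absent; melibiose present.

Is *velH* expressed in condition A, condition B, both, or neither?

Condition A:
Xylulose is absent, so LomQ is inactive.
Glyoxylate is present, so BexT is active.
With repressor BexT bound, *torT* is not transcribed.
So TorT is not produced.
Melibiose is present, so SibS is active.
No repressor is bound and SibS is active, so *velH* is transcribed.
→ *velH* is ON in A.
Condition B:
Xylulose is present, so LomQ is active.
Glyoxylate is absent, so BexT is inactive.
With repressor LomQ bound, *torT* is not transcribed.
So TorT is not produced.
Melibiose is present, so SibS is active.
No repressor is bound and SibS is active, so *velH* is transcribed.
→ *velH* is ON in B.

both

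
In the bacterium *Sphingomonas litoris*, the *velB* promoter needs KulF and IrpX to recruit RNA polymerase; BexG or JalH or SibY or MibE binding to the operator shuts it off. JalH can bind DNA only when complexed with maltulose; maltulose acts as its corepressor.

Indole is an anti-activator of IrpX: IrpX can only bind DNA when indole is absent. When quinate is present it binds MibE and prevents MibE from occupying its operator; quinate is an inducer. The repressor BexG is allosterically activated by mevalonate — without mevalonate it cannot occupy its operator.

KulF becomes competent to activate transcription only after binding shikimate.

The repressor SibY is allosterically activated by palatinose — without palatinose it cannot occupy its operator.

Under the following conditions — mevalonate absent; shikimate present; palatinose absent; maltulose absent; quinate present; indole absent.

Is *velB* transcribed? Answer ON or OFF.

ON

Shikimate is present, so KulF is active.
Mevalonate is absent, so BexG is inactive.
Indole is absent, so IrpX is active.
Maltulose is absent, so JalH is inactive.
Palatinose is absent, so SibY is inactive.
Quinate is present, so MibE is inactive.
No repressor is bound and KulF and IrpX are active, so *velB* is transcribed.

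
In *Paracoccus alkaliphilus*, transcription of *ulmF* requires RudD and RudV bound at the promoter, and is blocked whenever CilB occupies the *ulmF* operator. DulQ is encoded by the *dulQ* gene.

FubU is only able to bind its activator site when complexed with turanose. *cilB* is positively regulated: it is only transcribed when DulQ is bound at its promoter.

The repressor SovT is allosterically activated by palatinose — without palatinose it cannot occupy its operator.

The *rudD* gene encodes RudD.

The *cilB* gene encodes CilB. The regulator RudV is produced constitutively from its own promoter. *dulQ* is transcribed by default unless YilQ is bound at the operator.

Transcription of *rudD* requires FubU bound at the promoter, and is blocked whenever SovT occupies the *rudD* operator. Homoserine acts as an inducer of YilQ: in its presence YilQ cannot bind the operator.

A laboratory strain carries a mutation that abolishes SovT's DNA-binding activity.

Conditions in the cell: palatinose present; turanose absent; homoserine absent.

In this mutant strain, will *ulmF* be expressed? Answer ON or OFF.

SovT is non-functional in this strain, so it has no effect.
Turanose is absent, so FubU is inactive.
Required activator FubU is absent, so *rudD* is not transcribed.
So RudD is not produced.
Homoserine is absent, so YilQ is active.
With repressor YilQ bound, *dulQ* is not transcribed.
So DulQ is not produced.
Required activator DulQ is absent, so *cilB* is not transcribed.
So CilB is not produced.
RudV is produced constitutively and is active.
Required activator RudD is absent, so *ulmF* is not transcribed.

OFF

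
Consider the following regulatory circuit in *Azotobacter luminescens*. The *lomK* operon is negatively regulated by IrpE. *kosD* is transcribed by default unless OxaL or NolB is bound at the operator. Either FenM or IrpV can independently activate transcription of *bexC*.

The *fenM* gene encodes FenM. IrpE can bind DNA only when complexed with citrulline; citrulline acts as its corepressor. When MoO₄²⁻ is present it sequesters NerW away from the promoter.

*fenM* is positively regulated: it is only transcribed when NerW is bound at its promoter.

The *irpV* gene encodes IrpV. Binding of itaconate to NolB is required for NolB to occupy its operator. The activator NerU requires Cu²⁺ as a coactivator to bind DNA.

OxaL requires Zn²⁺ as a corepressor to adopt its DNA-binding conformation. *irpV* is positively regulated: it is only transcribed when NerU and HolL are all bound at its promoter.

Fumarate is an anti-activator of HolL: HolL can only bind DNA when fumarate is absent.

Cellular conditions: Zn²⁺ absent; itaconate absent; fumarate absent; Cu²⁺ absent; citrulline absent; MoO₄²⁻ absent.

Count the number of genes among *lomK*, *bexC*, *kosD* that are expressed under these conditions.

Citrulline is absent, so IrpE is inactive.
With no repressor bound, *lomK* is transcribed.
→ *lomK* is ON.
MoO₄²⁻ is absent, so NerW is active.
No repressor is bound and NerW is active, so *fenM* is transcribed.
So FenM is produced and active.
Cu²⁺ is absent, so NerU is inactive.
Fumarate is absent, so HolL is active.
Required activator NerU is absent, so *irpV* is not transcribed.
So IrpV is not produced.
Activator FenM is present, so *bexC* is transcribed.
→ *bexC* is ON.
Zn²⁺ is absent, so OxaL is inactive.
Itaconate is absent, so NolB is inactive.
With no repressor bound, *kosD* is transcribed.
→ *kosD* is ON.
3 of the 3 genes are transcribed.

3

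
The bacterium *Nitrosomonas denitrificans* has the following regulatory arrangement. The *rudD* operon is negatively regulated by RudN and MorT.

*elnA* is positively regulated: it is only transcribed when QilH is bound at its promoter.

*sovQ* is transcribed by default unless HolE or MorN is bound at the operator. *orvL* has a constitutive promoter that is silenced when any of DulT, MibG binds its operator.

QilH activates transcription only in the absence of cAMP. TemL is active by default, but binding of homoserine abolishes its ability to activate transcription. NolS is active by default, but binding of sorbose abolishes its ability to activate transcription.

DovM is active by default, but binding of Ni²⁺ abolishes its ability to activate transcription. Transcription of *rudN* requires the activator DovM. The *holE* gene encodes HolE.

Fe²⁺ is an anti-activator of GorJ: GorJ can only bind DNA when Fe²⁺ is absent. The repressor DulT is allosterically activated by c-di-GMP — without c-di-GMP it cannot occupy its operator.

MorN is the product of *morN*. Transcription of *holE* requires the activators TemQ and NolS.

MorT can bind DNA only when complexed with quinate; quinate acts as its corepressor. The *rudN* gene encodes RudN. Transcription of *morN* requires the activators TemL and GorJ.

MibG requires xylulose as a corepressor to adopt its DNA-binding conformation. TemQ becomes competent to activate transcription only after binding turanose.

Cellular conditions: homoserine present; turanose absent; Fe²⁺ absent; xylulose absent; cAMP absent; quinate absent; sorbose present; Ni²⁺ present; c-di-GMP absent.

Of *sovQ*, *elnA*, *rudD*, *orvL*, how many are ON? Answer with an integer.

Turanose is absent, so TemQ is inactive.
Sorbose is present, so NolS is inactive.
Required activator TemQ is absent, so *holE* is not transcribed.
So HolE is not produced.
Homoserine is present, so TemL is inactive.
Fe²⁺ is absent, so GorJ is active.
Required activator TemL is absent, so *morN* is not transcribed.
So MorN is not produced.
With no repressor bound, *sovQ* is transcribed.
→ *sovQ* is ON.
cAMP is absent, so QilH is active.
No repressor is bound and QilH is active, so *elnA* is transcribed.
→ *elnA* is ON.
Ni²⁺ is present, so DovM is inactive.
Required activator DovM is absent, so *rudN* is not transcribed.
So RudN is not produced.
Quinate is absent, so MorT is inactive.
With no repressor bound, *rudD* is transcribed.
→ *rudD* is ON.
c-di-GMP is absent, so DulT is inactive.
Xylulose is absent, so MibG is inactive.
With no repressor bound, *orvL* is transcribed.
→ *orvL* is ON.
4 of the 4 genes are transcribed.

4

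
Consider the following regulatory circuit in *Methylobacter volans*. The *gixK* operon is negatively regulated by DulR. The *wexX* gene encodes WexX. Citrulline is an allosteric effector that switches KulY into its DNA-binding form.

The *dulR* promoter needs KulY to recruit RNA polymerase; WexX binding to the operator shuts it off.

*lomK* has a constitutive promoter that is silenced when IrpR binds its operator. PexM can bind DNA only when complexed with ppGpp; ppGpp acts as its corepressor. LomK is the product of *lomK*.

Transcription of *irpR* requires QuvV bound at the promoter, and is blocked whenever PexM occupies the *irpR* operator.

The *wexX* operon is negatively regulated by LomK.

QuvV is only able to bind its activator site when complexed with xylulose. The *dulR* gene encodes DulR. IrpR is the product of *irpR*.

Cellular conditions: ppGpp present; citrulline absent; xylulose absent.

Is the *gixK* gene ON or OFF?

Xylulose is absent, so QuvV is inactive.
ppGpp is present, so PexM is active.
With repressor PexM bound, *irpR* is not transcribed.
So IrpR is not produced.
With no repressor bound, *lomK* is transcribed.
So LomK is produced and active.
With repressor LomK bound, *wexX* is not transcribed.
So WexX is not produced.
Citrulline is absent, so KulY is inactive.
Required activator KulY is absent, so *dulR* is not transcribed.
So DulR is not produced.
With no repressor bound, *gixK* is transcribed.

ON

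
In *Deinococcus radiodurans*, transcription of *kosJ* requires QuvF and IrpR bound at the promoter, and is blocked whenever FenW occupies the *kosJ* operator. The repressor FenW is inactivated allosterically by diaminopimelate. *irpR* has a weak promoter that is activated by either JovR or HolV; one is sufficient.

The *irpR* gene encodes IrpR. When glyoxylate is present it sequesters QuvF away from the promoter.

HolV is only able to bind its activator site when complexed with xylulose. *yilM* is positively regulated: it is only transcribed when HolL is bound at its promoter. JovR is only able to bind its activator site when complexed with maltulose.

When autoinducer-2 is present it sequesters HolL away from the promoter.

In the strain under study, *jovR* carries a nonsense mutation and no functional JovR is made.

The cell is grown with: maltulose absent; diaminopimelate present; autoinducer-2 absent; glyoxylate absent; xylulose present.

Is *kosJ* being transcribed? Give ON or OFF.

Glyoxylate is absent, so QuvF is active.
JovR is non-functional in this strain, so it has no effect.
Xylulose is present, so HolV is active.
Activator HolV is present, so *irpR* is transcribed.
So IrpR is produced and active.
Diaminopimelate is present, so FenW is inactive.
No repressor is bound and QuvF and IrpR are active, so *kosJ* is transcribed.

ON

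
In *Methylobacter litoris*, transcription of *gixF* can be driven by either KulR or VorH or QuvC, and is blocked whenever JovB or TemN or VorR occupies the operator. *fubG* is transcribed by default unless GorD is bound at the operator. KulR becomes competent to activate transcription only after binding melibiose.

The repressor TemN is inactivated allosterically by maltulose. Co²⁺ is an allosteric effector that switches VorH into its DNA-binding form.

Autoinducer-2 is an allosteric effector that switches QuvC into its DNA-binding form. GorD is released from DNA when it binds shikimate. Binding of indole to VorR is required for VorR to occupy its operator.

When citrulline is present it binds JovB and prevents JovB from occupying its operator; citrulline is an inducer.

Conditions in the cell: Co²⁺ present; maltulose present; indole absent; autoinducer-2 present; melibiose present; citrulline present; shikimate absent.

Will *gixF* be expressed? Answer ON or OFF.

ON

Melibiose is present, so KulR is active.
Co²⁺ is present, so VorH is active.
Citrulline is present, so JovB is inactive.
Autoinducer-2 is present, so QuvC is active.
Maltulose is present, so TemN is inactive.
Indole is absent, so VorR is inactive.
Activator KulR is present, so *gixF* is transcribed.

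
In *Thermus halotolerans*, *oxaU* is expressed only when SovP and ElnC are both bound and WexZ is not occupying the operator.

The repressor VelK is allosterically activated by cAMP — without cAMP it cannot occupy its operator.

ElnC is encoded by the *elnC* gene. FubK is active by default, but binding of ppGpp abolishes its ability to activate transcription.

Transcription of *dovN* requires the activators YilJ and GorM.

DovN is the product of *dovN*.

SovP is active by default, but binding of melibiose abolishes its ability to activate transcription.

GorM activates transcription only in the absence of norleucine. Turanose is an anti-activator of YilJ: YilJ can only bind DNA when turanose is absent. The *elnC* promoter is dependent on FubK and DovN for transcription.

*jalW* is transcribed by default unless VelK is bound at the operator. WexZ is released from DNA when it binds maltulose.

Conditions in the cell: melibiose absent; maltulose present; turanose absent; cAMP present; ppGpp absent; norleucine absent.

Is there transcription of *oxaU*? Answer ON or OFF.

Maltulose is present, so WexZ is inactive.
Melibiose is absent, so SovP is active.
ppGpp is absent, so FubK is active.
Turanose is absent, so YilJ is active.
Norleucine is absent, so GorM is active.
No repressor is bound and YilJ and GorM are active, so *dovN* is transcribed.
So DovN is produced and active.
No repressor is bound and FubK and DovN are active, so *elnC* is transcribed.
So ElnC is produced and active.
No repressor is bound and SovP and ElnC are active, so *oxaU* is transcribed.

ON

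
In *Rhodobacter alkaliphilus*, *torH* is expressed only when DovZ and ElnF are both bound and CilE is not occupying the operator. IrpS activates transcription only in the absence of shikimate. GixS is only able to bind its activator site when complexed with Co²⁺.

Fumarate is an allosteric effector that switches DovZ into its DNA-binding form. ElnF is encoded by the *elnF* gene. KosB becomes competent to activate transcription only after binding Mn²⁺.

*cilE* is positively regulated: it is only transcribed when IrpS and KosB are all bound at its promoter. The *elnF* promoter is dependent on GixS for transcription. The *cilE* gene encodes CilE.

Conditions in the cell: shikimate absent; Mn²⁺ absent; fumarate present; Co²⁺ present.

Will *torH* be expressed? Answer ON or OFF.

ON

Fumarate is present, so DovZ is active.
Co²⁺ is present, so GixS is active.
No repressor is bound and GixS is active, so *elnF* is transcribed.
So ElnF is produced and active.
Shikimate is absent, so IrpS is active.
Mn²⁺ is absent, so KosB is inactive.
Required activator KosB is absent, so *cilE* is not transcribed.
So CilE is not produced.
No repressor is bound and DovZ and ElnF are active, so *torH* is transcribed.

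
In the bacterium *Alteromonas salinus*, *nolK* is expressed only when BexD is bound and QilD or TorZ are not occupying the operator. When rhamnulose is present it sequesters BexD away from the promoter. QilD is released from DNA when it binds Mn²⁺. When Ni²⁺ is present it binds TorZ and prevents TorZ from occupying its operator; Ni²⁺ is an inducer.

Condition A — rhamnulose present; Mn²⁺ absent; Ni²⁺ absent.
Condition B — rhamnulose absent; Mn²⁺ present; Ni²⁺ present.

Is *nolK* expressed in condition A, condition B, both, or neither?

B only

Condition A:
Rhamnulose is present, so BexD is inactive.
Mn²⁺ is absent, so QilD is active.
Ni²⁺ is absent, so TorZ is active.
With repressor QilD bound, *nolK* is not transcribed.
→ *nolK* is OFF in A.
Condition B:
Rhamnulose is absent, so BexD is active.
Mn²⁺ is present, so QilD is inactive.
Ni²⁺ is present, so TorZ is inactive.
No repressor is bound and BexD is active, so *nolK* is transcribed.
→ *nolK* is ON in B.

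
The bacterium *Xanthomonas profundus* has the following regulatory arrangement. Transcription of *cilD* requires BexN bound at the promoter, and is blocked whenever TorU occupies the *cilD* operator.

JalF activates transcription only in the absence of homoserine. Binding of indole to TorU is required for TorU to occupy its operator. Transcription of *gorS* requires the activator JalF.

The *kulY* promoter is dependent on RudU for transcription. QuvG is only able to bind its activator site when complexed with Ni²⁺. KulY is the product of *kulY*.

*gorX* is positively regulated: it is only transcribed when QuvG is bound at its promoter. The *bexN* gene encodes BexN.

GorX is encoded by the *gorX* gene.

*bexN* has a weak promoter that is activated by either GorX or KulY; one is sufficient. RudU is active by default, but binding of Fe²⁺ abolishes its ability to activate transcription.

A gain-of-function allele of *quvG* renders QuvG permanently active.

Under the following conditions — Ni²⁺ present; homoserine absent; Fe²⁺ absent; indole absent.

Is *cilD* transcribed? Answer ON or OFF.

QuvG is constitutively active in this strain.
No repressor is bound and QuvG is active, so *gorX* is transcribed.
So GorX is produced and active.
Fe²⁺ is absent, so RudU is active.
No repressor is bound and RudU is active, so *kulY* is transcribed.
So KulY is produced and active.
Activator GorX is present, so *bexN* is transcribed.
So BexN is produced and active.
Indole is absent, so TorU is inactive.
No repressor is bound and BexN is active, so *cilD* is transcribed.

ON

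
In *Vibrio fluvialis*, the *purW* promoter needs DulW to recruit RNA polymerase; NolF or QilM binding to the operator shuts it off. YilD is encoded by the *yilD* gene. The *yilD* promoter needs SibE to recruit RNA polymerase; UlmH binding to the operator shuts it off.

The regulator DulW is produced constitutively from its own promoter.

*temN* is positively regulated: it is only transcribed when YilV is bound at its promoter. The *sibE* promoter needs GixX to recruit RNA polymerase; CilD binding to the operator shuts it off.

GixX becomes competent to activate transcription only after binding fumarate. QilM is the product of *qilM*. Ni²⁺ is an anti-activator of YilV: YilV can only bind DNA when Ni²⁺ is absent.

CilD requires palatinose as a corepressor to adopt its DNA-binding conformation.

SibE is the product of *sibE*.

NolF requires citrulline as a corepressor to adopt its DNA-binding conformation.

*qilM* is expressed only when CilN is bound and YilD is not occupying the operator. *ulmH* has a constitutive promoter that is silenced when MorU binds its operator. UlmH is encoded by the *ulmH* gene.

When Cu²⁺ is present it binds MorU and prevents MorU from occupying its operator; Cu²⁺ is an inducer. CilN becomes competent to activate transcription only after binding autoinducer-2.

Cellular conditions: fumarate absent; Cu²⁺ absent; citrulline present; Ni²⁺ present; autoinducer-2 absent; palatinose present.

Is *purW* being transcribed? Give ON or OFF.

OFF

DulW is produced constitutively and is active.
Citrulline is present, so NolF is active.
Autoinducer-2 is absent, so CilN is inactive.
Fumarate is absent, so GixX is inactive.
Palatinose is present, so CilD is active.
With repressor CilD bound, *sibE* is not transcribed.
So SibE is not produced.
Cu²⁺ is absent, so MorU is active.
With repressor MorU bound, *ulmH* is not transcribed.
So UlmH is not produced.
Required activator SibE is absent, so *yilD* is not transcribed.
So YilD is not produced.
Required activator CilN is absent, so *qilM* is not transcribed.
So QilM is not produced.
With repressor NolF bound, *purW* is not transcribed.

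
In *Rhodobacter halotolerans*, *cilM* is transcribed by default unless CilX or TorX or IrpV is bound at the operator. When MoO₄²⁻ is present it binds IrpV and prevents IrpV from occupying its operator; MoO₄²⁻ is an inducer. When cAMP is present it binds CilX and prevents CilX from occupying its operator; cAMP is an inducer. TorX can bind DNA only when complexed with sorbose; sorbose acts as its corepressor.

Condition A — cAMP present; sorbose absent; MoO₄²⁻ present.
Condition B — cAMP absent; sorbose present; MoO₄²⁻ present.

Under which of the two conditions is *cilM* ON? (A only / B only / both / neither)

Condition A:
cAMP is present, so CilX is inactive.
Sorbose is absent, so TorX is inactive.
MoO₄²⁻ is present, so IrpV is inactive.
With no repressor bound, *cilM* is transcribed.
→ *cilM* is ON in A.
Condition B:
cAMP is absent, so CilX is active.
Sorbose is present, so TorX is active.
MoO₄²⁻ is present, so IrpV is inactive.
With repressor CilX bound, *cilM* is not transcribed.
→ *cilM* is OFF in B.

A only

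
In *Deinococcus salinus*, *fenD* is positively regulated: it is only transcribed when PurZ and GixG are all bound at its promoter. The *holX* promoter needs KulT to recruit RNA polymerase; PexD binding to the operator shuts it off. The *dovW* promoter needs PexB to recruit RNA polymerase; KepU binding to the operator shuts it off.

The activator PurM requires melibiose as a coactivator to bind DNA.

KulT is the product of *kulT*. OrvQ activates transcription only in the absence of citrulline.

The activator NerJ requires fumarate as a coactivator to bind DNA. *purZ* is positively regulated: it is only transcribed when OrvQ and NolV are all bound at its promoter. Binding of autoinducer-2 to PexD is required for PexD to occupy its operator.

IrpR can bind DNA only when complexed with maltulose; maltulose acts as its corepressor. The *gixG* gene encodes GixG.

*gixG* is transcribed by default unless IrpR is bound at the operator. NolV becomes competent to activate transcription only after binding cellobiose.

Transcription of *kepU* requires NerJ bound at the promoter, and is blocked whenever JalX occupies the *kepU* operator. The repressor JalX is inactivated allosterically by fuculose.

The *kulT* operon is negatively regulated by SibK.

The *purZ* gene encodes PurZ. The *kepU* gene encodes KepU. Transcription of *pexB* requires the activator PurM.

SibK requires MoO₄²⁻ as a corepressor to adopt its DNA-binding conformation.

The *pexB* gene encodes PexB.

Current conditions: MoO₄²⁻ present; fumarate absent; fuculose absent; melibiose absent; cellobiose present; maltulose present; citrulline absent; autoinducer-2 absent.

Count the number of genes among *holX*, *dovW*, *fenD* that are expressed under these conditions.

MoO₄²⁻ is present, so SibK is active.
With repressor SibK bound, *kulT* is not transcribed.
So KulT is not produced.
Autoinducer-2 is absent, so PexD is inactive.
Required activator KulT is absent, so *holX* is not transcribed.
→ *holX* is OFF.
Fumarate is absent, so NerJ is inactive.
Fuculose is absent, so JalX is active.
With repressor JalX bound, *kepU* is not transcribed.
So KepU is not produced.
Melibiose is absent, so PurM is inactive.
Required activator PurM is absent, so *pexB* is not transcribed.
So PexB is not produced.
Required activator PexB is absent, so *dovW* is not transcribed.
→ *dovW* is OFF.
Citrulline is absent, so OrvQ is active.
Cellobiose is present, so NolV is active.
No repressor is bound and OrvQ and NolV are active, so *purZ* is transcribed.
So PurZ is produced and active.
Maltulose is present, so IrpR is active.
With repressor IrpR bound, *gixG* is not transcribed.
So GixG is not produced.
Required activator GixG is absent, so *fenD* is not transcribed.
→ *fenD* is OFF.
0 of the 3 genes are transcribed.

0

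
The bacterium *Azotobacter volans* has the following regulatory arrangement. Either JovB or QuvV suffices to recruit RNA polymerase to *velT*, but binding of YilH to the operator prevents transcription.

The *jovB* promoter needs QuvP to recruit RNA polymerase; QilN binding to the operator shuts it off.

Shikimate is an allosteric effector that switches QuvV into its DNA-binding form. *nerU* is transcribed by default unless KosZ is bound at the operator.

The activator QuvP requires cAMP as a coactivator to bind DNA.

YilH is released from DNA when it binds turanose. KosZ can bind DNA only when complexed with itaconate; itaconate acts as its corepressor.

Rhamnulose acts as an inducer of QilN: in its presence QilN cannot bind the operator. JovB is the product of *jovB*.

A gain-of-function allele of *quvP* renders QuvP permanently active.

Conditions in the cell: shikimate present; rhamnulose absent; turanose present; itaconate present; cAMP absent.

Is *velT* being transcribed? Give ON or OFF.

QuvP is constitutively active in this strain.
Rhamnulose is absent, so QilN is active.
With repressor QilN bound, *jovB* is not transcribed.
So JovB is not produced.
Turanose is present, so YilH is inactive.
Shikimate is present, so QuvV is active.
Activator QuvV is present, so *velT* is transcribed.

ON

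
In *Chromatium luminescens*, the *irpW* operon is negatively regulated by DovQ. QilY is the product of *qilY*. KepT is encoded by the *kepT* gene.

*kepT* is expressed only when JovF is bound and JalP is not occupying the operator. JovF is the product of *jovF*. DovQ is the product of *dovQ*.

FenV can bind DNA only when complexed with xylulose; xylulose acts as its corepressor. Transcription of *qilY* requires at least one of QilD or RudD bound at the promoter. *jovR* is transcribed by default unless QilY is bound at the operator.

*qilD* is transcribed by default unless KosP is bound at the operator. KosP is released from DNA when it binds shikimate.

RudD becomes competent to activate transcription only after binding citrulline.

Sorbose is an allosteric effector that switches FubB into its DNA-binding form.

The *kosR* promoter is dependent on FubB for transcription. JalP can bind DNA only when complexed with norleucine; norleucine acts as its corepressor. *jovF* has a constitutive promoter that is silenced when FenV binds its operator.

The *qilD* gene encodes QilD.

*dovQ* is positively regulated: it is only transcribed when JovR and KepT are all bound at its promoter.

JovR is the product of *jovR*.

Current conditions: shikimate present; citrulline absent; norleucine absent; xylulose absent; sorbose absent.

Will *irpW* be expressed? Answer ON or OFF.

Shikimate is present, so KosP is inactive.
With no repressor bound, *qilD* is transcribed.
So QilD is produced and active.
Citrulline is absent, so RudD is inactive.
Activator QilD is present, so *qilY* is transcribed.
So QilY is produced and active.
With repressor QilY bound, *jovR* is not transcribed.
So JovR is not produced.
Xylulose is absent, so FenV is inactive.
With no repressor bound, *jovF* is transcribed.
So JovF is produced and active.
Norleucine is absent, so JalP is inactive.
No repressor is bound and JovF is active, so *kepT* is transcribed.
So KepT is produced and active.
Required activator JovR is absent, so *dovQ* is not transcribed.
So DovQ is not produced.
With no repressor bound, *irpW* is transcribed.

ON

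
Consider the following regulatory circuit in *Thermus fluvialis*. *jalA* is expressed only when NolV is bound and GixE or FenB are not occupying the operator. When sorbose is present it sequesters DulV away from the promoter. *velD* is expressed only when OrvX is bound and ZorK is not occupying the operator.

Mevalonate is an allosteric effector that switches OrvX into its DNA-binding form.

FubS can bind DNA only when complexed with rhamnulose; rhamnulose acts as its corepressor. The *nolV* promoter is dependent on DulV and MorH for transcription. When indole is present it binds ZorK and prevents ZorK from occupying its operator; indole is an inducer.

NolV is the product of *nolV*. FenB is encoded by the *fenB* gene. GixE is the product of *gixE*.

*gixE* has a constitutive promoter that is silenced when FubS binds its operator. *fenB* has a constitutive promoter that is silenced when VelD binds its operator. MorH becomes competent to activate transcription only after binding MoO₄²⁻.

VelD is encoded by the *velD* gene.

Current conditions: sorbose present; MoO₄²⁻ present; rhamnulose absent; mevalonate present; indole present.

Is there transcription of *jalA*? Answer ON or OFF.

Rhamnulose is absent, so FubS is inactive.
With no repressor bound, *gixE* is transcribed.
So GixE is produced and active.
Sorbose is present, so DulV is inactive.
MoO₄²⁻ is present, so MorH is active.
Required activator DulV is absent, so *nolV* is not transcribed.
So NolV is not produced.
Mevalonate is present, so OrvX is active.
Indole is present, so ZorK is inactive.
No repressor is bound and OrvX is active, so *velD* is transcribed.
So VelD is produced and active.
With repressor VelD bound, *fenB* is not transcribed.
So FenB is not produced.
With repressor GixE bound, *jalA* is not transcribed.

OFF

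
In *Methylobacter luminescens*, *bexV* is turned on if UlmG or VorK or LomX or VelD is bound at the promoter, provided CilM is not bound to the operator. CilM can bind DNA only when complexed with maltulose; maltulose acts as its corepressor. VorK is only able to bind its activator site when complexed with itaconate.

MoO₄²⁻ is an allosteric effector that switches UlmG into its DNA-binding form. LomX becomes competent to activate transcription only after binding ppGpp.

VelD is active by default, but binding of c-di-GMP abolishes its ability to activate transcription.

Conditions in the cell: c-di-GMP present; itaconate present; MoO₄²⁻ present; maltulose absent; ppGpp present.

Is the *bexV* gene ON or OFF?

ON

MoO₄²⁻ is present, so UlmG is active.
Itaconate is present, so VorK is active.
ppGpp is present, so LomX is active.
Maltulose is absent, so CilM is inactive.
c-di-GMP is present, so VelD is inactive.
Activator UlmG is present, so *bexV* is transcribed.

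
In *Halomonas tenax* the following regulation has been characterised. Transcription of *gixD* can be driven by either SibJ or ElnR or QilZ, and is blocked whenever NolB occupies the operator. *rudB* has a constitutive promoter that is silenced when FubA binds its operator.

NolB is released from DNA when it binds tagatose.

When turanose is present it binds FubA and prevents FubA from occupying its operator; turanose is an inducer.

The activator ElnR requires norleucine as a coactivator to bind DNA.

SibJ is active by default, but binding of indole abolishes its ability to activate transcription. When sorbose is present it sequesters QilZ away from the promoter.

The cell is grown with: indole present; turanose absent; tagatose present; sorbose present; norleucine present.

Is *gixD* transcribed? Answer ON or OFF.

ON

Indole is present, so SibJ is inactive.
Tagatose is present, so NolB is inactive.
Norleucine is present, so ElnR is active.
Sorbose is present, so QilZ is inactive.
Activator ElnR is present, so *gixD* is transcribed.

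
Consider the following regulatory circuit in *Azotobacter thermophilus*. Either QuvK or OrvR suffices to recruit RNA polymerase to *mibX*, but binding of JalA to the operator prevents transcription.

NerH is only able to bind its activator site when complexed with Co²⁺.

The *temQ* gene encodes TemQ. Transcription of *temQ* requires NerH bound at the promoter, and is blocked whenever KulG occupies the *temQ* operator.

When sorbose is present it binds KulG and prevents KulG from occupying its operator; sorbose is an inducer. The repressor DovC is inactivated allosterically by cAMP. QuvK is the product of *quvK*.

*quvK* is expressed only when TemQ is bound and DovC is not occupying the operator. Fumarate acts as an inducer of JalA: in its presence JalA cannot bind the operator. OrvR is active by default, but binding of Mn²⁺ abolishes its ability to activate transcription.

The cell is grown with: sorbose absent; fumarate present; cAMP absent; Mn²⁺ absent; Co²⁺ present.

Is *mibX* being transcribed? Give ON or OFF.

Fumarate is present, so JalA is inactive.
Co²⁺ is present, so NerH is active.
Sorbose is absent, so KulG is active.
With repressor KulG bound, *temQ* is not transcribed.
So TemQ is not produced.
cAMP is absent, so DovC is active.
With repressor DovC bound, *quvK* is not transcribed.
So QuvK is not produced.
Mn²⁺ is absent, so OrvR is active.
Activator OrvR is present, so *mibX* is transcribed.

ON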